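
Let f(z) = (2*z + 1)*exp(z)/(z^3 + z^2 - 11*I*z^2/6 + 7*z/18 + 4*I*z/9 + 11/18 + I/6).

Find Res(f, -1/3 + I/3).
Write f(z) = P(z)/Q(z) with P(z) = (2*z + 1)*exp(z) and Q(z) = z^3 + z^2 - 11*I*z^2/6 + 7*z/18 + 4*I*z/9 + 11/18 + I/6.
The denominator factors as Q(z) = (z + 1 - 2*I)*(z + 1/3 - I/3)*(z - 1/3 + I/2), so z = -1/3 + I/3 is a simple zero of Q and P is analytic there; z = -1/3 + I/3 is therefore a simple pole and
  Res(f, z₀) = P(z₀)/Q'(z₀).

Q'(z) = 3*z^2 + 2*z - 11*I*z/3 + 7/18 + 4*I/9, so Q'(-1/3 + I/3) = 17/18 + 5*I/3.
P(-1/3 + I/3) = (1/3 + 2*I/3)*exp(-1/3 + I/3).

Res(f, -1/3 + I/3) = ((1/3 + 2*I/3)*exp(-1/3 + I/3))/(17/18 + 5*I/3) = (462/1189 + 24*I/1189)*exp(-1/3 + I/3)

Final answer: (462/1189 + 24*I/1189)*exp(-1/3 + I/3)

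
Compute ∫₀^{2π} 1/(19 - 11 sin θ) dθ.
sqrt(15)*pi/30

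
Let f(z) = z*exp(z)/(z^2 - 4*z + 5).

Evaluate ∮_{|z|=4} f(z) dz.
By the residue theorem, ∮_C f(z) dz = 2πi · (sum of the residues of f at the poles inside |z| = 4).

The denominator factors as (z - 2 + I)*(z - 2 - I), so the singularities of f are simple poles at z = 2 - I, z = 2 + I.
  |2 - I|² = 5 < 16 = 4², so this pole is inside the contour.
  |2 + I|² = 5 < 16 = 4², so this pole is inside the contour.

With P(z) = z*exp(z) and Q(z) = z^2 - 4*z + 5, each pole is simple, so Res(f, z₀) = P(z₀)/Q'(z₀) with Q'(z) = 2*z - 4.
  Res(f, 2 - I) = P(2 - I)/Q'(2 - I) = ((2 - I)*exp(2 - I))/(-2*I) = (1/2 + I)*exp(2 - I)
  Res(f, 2 + I) = P(2 + I)/Q'(2 + I) = ((2 + I)*exp(2 + I))/(2*I) = (1/2 - I)*exp(2 + I)

Sum of residues inside C: (1/2 - I)*exp(2 + I) + (1/2 + I)*exp(2 - I)
∮_C f(z) dz = 2πi · ((1/2 - I)*exp(2 + I) + (1/2 + I)*exp(2 - I)) = pi*(-2 + I)*exp(2 - I) + pi*(2 + I)*exp(2 + I)

Final answer: pi*(-2 + I)*exp(2 - I) + pi*(2 + I)*exp(2 + I)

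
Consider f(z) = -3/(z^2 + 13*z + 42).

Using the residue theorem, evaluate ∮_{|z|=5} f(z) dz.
By the residue theorem, ∮_C f(z) dz = 2πi · (sum of the residues of f at the poles inside |z| = 5).

The denominator factors as (z + 6)*(z + 7), so the singularities of f are simple poles at z = -6, z = -7.
  |-6|² = 36 > 25 = 5², so this pole is outside the contour.
  |-7|² = 49 > 25 = 5², so this pole is outside the contour.

No pole lies inside the contour, so f is analytic on and inside C and the integral is 0 (Cauchy's theorem).

Final answer: 0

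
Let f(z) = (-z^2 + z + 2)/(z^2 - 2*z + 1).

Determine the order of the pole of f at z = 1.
2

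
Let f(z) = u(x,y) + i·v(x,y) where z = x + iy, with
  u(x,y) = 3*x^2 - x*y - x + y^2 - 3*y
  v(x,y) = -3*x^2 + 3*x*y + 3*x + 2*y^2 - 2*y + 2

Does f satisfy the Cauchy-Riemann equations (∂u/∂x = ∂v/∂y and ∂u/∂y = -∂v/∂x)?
∂u/∂x = 6*x - y - 1
∂v/∂y = 3*x + 4*y - 2
∂u/∂y = -x + 2*y - 3
∂v/∂x = -6*x + 3*y + 3
∂u/∂x ≠ ∂v/∂y and ∂u/∂y ≠ -∂v/∂x; the Cauchy-Riemann equations are not satisfied, so f is not analytic.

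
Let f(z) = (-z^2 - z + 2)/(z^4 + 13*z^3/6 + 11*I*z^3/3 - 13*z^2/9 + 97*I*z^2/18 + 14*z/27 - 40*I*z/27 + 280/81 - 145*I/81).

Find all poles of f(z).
The singularities of f are the zeros of the denominator. Factoring,
  z^4 + 13*z^3/6 + 11*I*z^3/3 - 13*z^2/9 + 97*I*z^2/18 + 14*z/27 - 40*I*z/27 + 280/81 - 145*I/81 = (z - 2/3 - I/3)*(z + 1 + I/3)*(z + 1/3 + 3*I)*(z + 3/2 + 2*I/3)
so the candidates are z = 2/3 + I/3, z = -1 - I/3, z = -1/3 - 3*I, z = -3/2 - 2*I/3.

Check the numerator P(z) = -z^2 - z + 2 at each one:
  P(2/3 + I/3) = 1 - 7*I/9 ≠ 0, so z = 2/3 + I/3 is a (simple) pole.
  P(-1 - I/3) = 19/9 - I/3 ≠ 0, so z = -1 - I/3 is a (simple) pole.
  P(-1/3 - 3*I) = 101/9 + I ≠ 0, so z = -1/3 - 3*I is a (simple) pole.
  P(-3/2 - 2*I/3) = 61/36 - 4*I/3 ≠ 0, so z = -3/2 - 2*I/3 is a (simple) pole.

Poles of f: {-3/2 - 2*I/3, -1 - I/3, -1/3 - 3*I, 2/3 + I/3}

Final answer: {-3/2 - 2*I/3, -1 - I/3, -1/3 - 3*I, 2/3 + I/3}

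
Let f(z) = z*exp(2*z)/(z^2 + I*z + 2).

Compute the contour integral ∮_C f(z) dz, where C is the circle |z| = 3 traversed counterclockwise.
By the residue theorem, ∮_C f(z) dz = 2πi · (sum of the residues of f at the poles inside |z| = 3).

The denominator factors as (z + 2*I)*(z - I), so the singularities of f are simple poles at z = -2*I, z = I.
  |-2*I|² = 4 < 9 = 3², so this pole is inside the contour.
  |I|² = 1 < 9 = 3², so this pole is inside the contour.

With P(z) = z*exp(2*z) and Q(z) = z^2 + I*z + 2, each pole is simple, so Res(f, z₀) = P(z₀)/Q'(z₀) with Q'(z) = 2*z + I.
  Res(f, -2*I) = P(-2*I)/Q'(-2*I) = (-2*I*exp(-4*I))/(-3*I) = 2*exp(-4*I)/3
  Res(f, I) = P(I)/Q'(I) = (I*exp(2*I))/(3*I) = exp(2*I)/3

Sum of residues inside C: exp(2*I)/3 + 2*exp(-4*I)/3
∮_C f(z) dz = 2πi · (exp(2*I)/3 + 2*exp(-4*I)/3) = 4*I*pi*exp(-4*I)/3 + 2*I*pi*exp(2*I)/3

Final answer: 4*I*pi*exp(-4*I)/3 + 2*I*pi*exp(2*I)/3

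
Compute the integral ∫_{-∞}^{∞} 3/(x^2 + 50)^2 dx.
Let f(z) = 3/(z^2 + 50)^2. The denominator has no real zeros and deg Q - deg P = 4 ≥ 2, so the integral of f over the upper semicircle |z| = R tends to 0 as R → ∞. Closing the contour in the upper half-plane,
  ∫_{-∞}^{∞} f(x) dx = 2πi · Σ Res(f, z_k)  over the poles with Im z_k > 0.

Zeros of the denominator: z^2 + 50 = 0 gives z = ±5*sqrt(2)*I.
Upper half-plane: z = 5*sqrt(2)*I (a pole of order 2).

Write f(z) = g(z)/(z - 5*sqrt(2)*I)^2 with g(z) = 3/(z + 5*sqrt(2)*I)^2. For a double pole, Res(f, z₀) = g'(z₀):
  g'(z) = -6/(z + 5*sqrt(2)*I)^3
  Res(f, 5*sqrt(2)*I) = g'(5*sqrt(2)*I) = -3*sqrt(2)*I/2000

∫_{-∞}^{∞} f(x) dx = 2πi · (-3*sqrt(2)*I/2000) = 3*sqrt(2)*pi/1000

Final answer: 3*sqrt(2)*pi/1000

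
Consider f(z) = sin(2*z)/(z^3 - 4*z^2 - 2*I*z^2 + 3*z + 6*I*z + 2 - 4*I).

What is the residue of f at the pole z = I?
Write f(z) = P(z)/Q(z) with P(z) = sin(2*z) and Q(z) = z^3 - 4*z^2 - 2*I*z^2 + 3*z + 6*I*z + 2 - 4*I.
The denominator factors as Q(z) = (z - I)*(z - 2 - I)*(z - 2), so z = I is a simple zero of Q and P is analytic there; z = I is therefore a simple pole and
  Res(f, z₀) = P(z₀)/Q'(z₀).

Q'(z) = 3*z^2 - 8*z - 4*I*z + 3 + 6*I, so Q'(I) = 4 - 2*I.
P(I) = I*sinh(2).

Res(f, I) = (I*sinh(2))/(4 - 2*I) = (-1/10 + I/5)*sinh(2)

Final answer: (-1/10 + I/5)*sinh(2)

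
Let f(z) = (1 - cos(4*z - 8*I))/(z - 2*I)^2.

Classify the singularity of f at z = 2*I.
removable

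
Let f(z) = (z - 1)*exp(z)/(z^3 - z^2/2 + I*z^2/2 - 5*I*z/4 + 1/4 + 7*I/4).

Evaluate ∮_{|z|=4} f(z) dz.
pi*(-48/85 - 56*I/85)*exp(-1 - I) + pi*(14/85 + 22*I/85)*exp(1 - I/2) + pi*(2/5 + 2*I/5)*exp(1/2 + I)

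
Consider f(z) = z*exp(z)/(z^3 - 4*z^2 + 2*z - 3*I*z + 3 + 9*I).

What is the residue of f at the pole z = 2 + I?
Write f(z) = P(z)/Q(z) with P(z) = z*exp(z) and Q(z) = z^3 - 4*z^2 + 2*z - 3*I*z + 3 + 9*I.
The denominator factors as Q(z) = (z + 1 + I)*(z - 3)*(z - 2 - I), so z = 2 + I is a simple zero of Q and P is analytic there; z = 2 + I is therefore a simple pole and
  Res(f, z₀) = P(z₀)/Q'(z₀).

Q'(z) = 3*z^2 - 8*z + 2 - 3*I, so Q'(2 + I) = -5 + I.
P(2 + I) = (2 + I)*exp(2 + I).

Res(f, 2 + I) = ((2 + I)*exp(2 + I))/(-5 + I) = (-9/26 - 7*I/26)*exp(2 + I)

Final answer: (-9/26 - 7*I/26)*exp(2 + I)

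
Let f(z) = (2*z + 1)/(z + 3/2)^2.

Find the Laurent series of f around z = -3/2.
Put w = z - (-3/2), i.e. z = w - 3/2. The denominator is w^2, so it suffices to rewrite the numerator in powers of w.

P(z) = 2*z + 1
P(w - 3/2) = -2 + 2*w

Dividing each term by w^2:
  f = -2/w^2 + 2/w

Substituting back w = z + 3/2:
  f(z) = -2/(z + 3/2)^2 + 2/(z + 3/2)

The series is finite because the numerator is a polynomial; the negative powers form the principal part, and the coefficient of 1/(z + 3/2) gives Res(f, -3/2) = 2.

Final answer: -2/(z + 3/2)^2 + 2/(z + 3/2)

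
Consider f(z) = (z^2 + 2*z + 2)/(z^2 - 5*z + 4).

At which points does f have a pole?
{1, 4}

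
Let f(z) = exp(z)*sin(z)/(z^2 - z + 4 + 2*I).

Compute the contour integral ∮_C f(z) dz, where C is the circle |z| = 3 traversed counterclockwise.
By the residue theorem, ∮_C f(z) dz = 2πi · (sum of the residues of f at the poles inside |z| = 3).

The denominator factors as (z - 1 + 2*I)*(z - 2*I), so the singularities of f are simple poles at z = 1 - 2*I, z = 2*I.
  |1 - 2*I|² = 5 < 9 = 3², so this pole is inside the contour.
  |2*I|² = 4 < 9 = 3², so this pole is inside the contour.

With P(z) = exp(z)*sin(z) and Q(z) = z^2 - z + 4 + 2*I, each pole is simple, so Res(f, z₀) = P(z₀)/Q'(z₀) with Q'(z) = 2*z - 1.
  Res(f, 1 - 2*I) = P(1 - 2*I)/Q'(1 - 2*I) = (exp(1 - 2*I)*sin(1 - 2*I))/(1 - 4*I) = (1/17 + 4*I/17)*exp(1 - 2*I)*sin(1 - 2*I)
  Res(f, 2*I) = P(2*I)/Q'(2*I) = (I*exp(2*I)*sinh(2))/(-1 + 4*I) = (4/17 - I/17)*exp(2*I)*sinh(2)

Sum of residues inside C: (1/17 + 4*I/17)*exp(1 - 2*I)*sin(1 - 2*I) + (4/17 - I/17)*exp(2*I)*sinh(2)
∮_C f(z) dz = 2πi · ((1/17 + 4*I/17)*exp(1 - 2*I)*sin(1 - 2*I) + (4/17 - I/17)*exp(2*I)*sinh(2)) = pi*(2/17 + 8*I/17)*exp(2*I)*sinh(2) + pi*(-8/17 + 2*I/17)*exp(1 - 2*I)*sin(1 - 2*I)

Final answer: pi*(2/17 + 8*I/17)*exp(2*I)*sinh(2) + pi*(-8/17 + 2*I/17)*exp(1 - 2*I)*sin(1 - 2*I)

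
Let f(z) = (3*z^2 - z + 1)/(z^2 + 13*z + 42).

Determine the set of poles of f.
The singularities of f are the zeros of the denominator. Factoring,
  z^2 + 13*z + 42 = (z + 7)*(z + 6)
so the candidates are z = -7, z = -6.

Check the numerator P(z) = 3*z^2 - z + 1 at each one:
  P(-7) = 155 ≠ 0, so z = -7 is a (simple) pole.
  P(-6) = 115 ≠ 0, so z = -6 is a (simple) pole.

Poles of f: {-7, -6}

Final answer: {-7, -6}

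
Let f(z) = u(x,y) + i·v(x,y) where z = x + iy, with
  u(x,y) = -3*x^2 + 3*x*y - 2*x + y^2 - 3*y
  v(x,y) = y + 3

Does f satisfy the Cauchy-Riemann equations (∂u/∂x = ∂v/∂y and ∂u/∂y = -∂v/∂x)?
∂u/∂x = -6*x + 3*y - 2
∂v/∂y = 1
∂u/∂y = 3*x + 2*y - 3
∂v/∂x = 0
∂u/∂x ≠ ∂v/∂y and ∂u/∂y ≠ -∂v/∂x; the Cauchy-Riemann equations are not satisfied, so f is not analytic.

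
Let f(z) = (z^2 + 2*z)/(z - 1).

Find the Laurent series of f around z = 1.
Put w = z - (1), i.e. z = w + 1. The denominator is w, so it suffices to rewrite the numerator in powers of w.

P(z) = z^2 + 2*z
P(w + 1) = 3 + 4*w + w^2

Dividing each term by w:
  f = 3/w + 4 + w

Substituting back w = z - 1:
  f(z) = 3/(z - 1) + 4 + (z - 1)

The series is finite because the numerator is a polynomial; the negative powers form the principal part, and the coefficient of 1/(z - 1) gives Res(f, 1) = 3.

Final answer: 3/(z - 1) + 4 + (z - 1)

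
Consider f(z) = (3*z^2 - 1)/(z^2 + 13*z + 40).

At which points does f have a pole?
{-8, -5}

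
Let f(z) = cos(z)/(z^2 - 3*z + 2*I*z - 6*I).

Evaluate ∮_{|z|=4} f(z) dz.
By the residue theorem, ∮_C f(z) dz = 2πi · (sum of the residues of f at the poles inside |z| = 4).

The denominator factors as (z - 3)*(z + 2*I), so the singularities of f are simple poles at z = 3, z = -2*I.
  |3|² = 9 < 16 = 4², so this pole is inside the contour.
  |-2*I|² = 4 < 16 = 4², so this pole is inside the contour.

With P(z) = cos(z) and Q(z) = z^2 - 3*z + 2*I*z - 6*I, each pole is simple, so Res(f, z₀) = P(z₀)/Q'(z₀) with Q'(z) = 2*z - 3 + 2*I.
  Res(f, 3) = P(3)/Q'(3) = (cos(3))/(3 + 2*I) = (3/13 - 2*I/13)*cos(3)
  Res(f, -2*I) = P(-2*I)/Q'(-2*I) = (cosh(2))/(-3 - 2*I) = (-3/13 + 2*I/13)*cosh(2)

Sum of residues inside C: (3/13 - 2*I/13)*cos(3) + (-3/13 + 2*I/13)*cosh(2)
∮_C f(z) dz = 2πi · ((3/13 - 2*I/13)*cos(3) + (-3/13 + 2*I/13)*cosh(2)) = pi*(-4/13 - 6*I/13)*cosh(2) + pi*(4/13 + 6*I/13)*cos(3)

Final answer: pi*(-4/13 - 6*I/13)*cosh(2) + pi*(4/13 + 6*I/13)*cos(3)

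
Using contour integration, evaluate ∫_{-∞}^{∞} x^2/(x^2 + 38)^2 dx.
Let f(z) = z^2/(z^2 + 38)^2. The denominator has no real zeros and deg Q - deg P = 2 ≥ 2, so the integral of f over the upper semicircle |z| = R tends to 0 as R → ∞. Closing the contour in the upper half-plane,
  ∫_{-∞}^{∞} f(x) dx = 2πi · Σ Res(f, z_k)  over the poles with Im z_k > 0.

Zeros of the denominator: z^2 + 38 = 0 gives z = ±sqrt(38)*I.
Upper half-plane: z = sqrt(38)*I (a pole of order 2).

Write f(z) = g(z)/(z - sqrt(38)*I)^2 with g(z) = z^2/(z + sqrt(38)*I)^2. For a double pole, Res(f, z₀) = g'(z₀):
  g'(z) = 2*sqrt(38)*I*z/(z + sqrt(38)*I)^3
  Res(f, sqrt(38)*I) = g'(sqrt(38)*I) = -sqrt(38)*I/152

∫_{-∞}^{∞} f(x) dx = 2πi · (-sqrt(38)*I/152) = sqrt(38)*pi/76

Final answer: sqrt(38)*pi/76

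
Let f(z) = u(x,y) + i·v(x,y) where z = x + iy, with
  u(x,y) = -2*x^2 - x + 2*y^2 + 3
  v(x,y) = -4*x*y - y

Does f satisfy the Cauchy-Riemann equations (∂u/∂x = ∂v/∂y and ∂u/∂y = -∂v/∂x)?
∂u/∂x = -4*x - 1
∂v/∂y = -4*x - 1
∂u/∂y = 4*y
∂v/∂x = -4*y
∂u/∂x = ∂v/∂y and ∂u/∂y = -∂v/∂x hold identically; f is analytic.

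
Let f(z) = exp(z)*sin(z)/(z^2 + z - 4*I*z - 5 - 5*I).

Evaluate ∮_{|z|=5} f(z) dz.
By the residue theorem, ∮_C f(z) dz = 2πi · (sum of the residues of f at the poles inside |z| = 5).

The denominator factors as (z + 2 - I)*(z - 1 - 3*I), so the singularities of f are simple poles at z = -2 + I, z = 1 + 3*I.
  |-2 + I|² = 5 < 25 = 5², so this pole is inside the contour.
  |1 + 3*I|² = 10 < 25 = 5², so this pole is inside the contour.

With P(z) = exp(z)*sin(z) and Q(z) = z^2 + z - 4*I*z - 5 - 5*I, each pole is simple, so Res(f, z₀) = P(z₀)/Q'(z₀) with Q'(z) = 2*z + 1 - 4*I.
  Res(f, -2 + I) = P(-2 + I)/Q'(-2 + I) = (-exp(-2 + I)*sin(2 - I))/(-3 - 2*I) = (3/13 - 2*I/13)*exp(-2 + I)*sin(2 - I)
  Res(f, 1 + 3*I) = P(1 + 3*I)/Q'(1 + 3*I) = (exp(1 + 3*I)*sin(1 + 3*I))/(3 + 2*I) = (3/13 - 2*I/13)*exp(1 + 3*I)*sin(1 + 3*I)

Sum of residues inside C: (3/13 - 2*I/13)*exp(-2 + I)*sin(2 - I) + (3/13 - 2*I/13)*exp(1 + 3*I)*sin(1 + 3*I)
∮_C f(z) dz = 2πi · ((3/13 - 2*I/13)*exp(-2 + I)*sin(2 - I) + (3/13 - 2*I/13)*exp(1 + 3*I)*sin(1 + 3*I)) = pi*(4/13 + 6*I/13)*exp(1 + 3*I)*sin(1 + 3*I) + pi*(4/13 + 6*I/13)*exp(-2 + I)*sin(2 - I)

Final answer: pi*(4/13 + 6*I/13)*exp(1 + 3*I)*sin(1 + 3*I) + pi*(4/13 + 6*I/13)*exp(-2 + I)*sin(2 - I)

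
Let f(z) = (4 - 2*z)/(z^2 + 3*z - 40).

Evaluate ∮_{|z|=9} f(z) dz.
-4*I*pi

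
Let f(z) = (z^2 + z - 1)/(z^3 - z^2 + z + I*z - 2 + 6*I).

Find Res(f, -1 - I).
Write f(z) = P(z)/Q(z) with P(z) = z^2 + z - 1 and Q(z) = z^3 - z^2 + z + I*z - 2 + 6*I.
The denominator factors as Q(z) = (z - 2*I)*(z + 1 + I)*(z - 2 + I), so z = -1 - I is a simple zero of Q and P is analytic there; z = -1 - I is therefore a simple pole and
  Res(f, z₀) = P(z₀)/Q'(z₀).

Q'(z) = 3*z^2 - 2*z + 1 + I, so Q'(-1 - I) = 3 + 9*I.
P(-1 - I) = -2 + I.

Res(f, -1 - I) = (-2 + I)/(3 + 9*I) = 1/30 + 7*I/30

Final answer: 1/30 + 7*I/30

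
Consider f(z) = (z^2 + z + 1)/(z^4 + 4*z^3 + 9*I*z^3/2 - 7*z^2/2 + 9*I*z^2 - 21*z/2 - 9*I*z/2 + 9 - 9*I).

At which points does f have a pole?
The singularities of f are the zeros of the denominator. Factoring,
  z^4 + 4*z^3 + 9*I*z^3/2 - 7*z^2/2 + 9*I*z^2 - 21*z/2 - 9*I*z/2 + 9 - 9*I = (z + 3 + 3*I)*(z + 3*I/2)*(z - 1)*(z + 2)
so the candidates are z = -3 - 3*I, z = -3*I/2, z = 1, z = -2.

Check the numerator P(z) = z^2 + z + 1 at each one:
  P(-3 - 3*I) = -2 + 15*I ≠ 0, so z = -3 - 3*I is a (simple) pole.
  P(-3*I/2) = -5/4 - 3*I/2 ≠ 0, so z = -3*I/2 is a (simple) pole.
  P(1) = 3 ≠ 0, so z = 1 is a (simple) pole.
  P(-2) = 3 ≠ 0, so z = -2 is a (simple) pole.

Poles of f: {-3 - 3*I, -2, -3*I/2, 1}

Final answer: {-3 - 3*I, -2, -3*I/2, 1}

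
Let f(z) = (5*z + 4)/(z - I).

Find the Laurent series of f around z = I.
(4 + 5*I)/(z - I) + 5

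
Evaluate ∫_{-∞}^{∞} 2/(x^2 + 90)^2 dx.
Let f(z) = 2/(z^2 + 90)^2. The denominator has no real zeros and deg Q - deg P = 4 ≥ 2, so the integral of f over the upper semicircle |z| = R tends to 0 as R → ∞. Closing the contour in the upper half-plane,
  ∫_{-∞}^{∞} f(x) dx = 2πi · Σ Res(f, z_k)  over the poles with Im z_k > 0.

Zeros of the denominator: z^2 + 90 = 0 gives z = ±3*sqrt(10)*I.
Upper half-plane: z = 3*sqrt(10)*I (a pole of order 2).

Write f(z) = g(z)/(z - 3*sqrt(10)*I)^2 with g(z) = 2/(z + 3*sqrt(10)*I)^2. For a double pole, Res(f, z₀) = g'(z₀):
  g'(z) = -4/(z + 3*sqrt(10)*I)^3
  Res(f, 3*sqrt(10)*I) = g'(3*sqrt(10)*I) = -sqrt(10)*I/5400

∫_{-∞}^{∞} f(x) dx = 2πi · (-sqrt(10)*I/5400) = sqrt(10)*pi/2700

Final answer: sqrt(10)*pi/2700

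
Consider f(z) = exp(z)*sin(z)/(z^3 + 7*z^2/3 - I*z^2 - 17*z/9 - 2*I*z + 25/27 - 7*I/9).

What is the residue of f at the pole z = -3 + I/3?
Write f(z) = P(z)/Q(z) with P(z) = exp(z)*sin(z) and Q(z) = z^3 + 7*z^2/3 - I*z^2 - 17*z/9 - 2*I*z + 25/27 - 7*I/9.
The denominator factors as Q(z) = (z + I/3)*(z - 2/3 - I)*(z + 3 - I/3), so z = -3 + I/3 is a simple zero of Q and P is analytic there; z = -3 + I/3 is therefore a simple pole and
  Res(f, z₀) = P(z₀)/Q'(z₀).

Q'(z) = 3*z^2 + 14*z/3 - 2*I*z - 17/9 - 2*I, so Q'(-3 + I/3) = 103/9 - 4*I/9.
P(-3 + I/3) = -exp(-3 + I/3)*sin(3 - I/3).

Res(f, -3 + I/3) = (-exp(-3 + I/3)*sin(3 - I/3))/(103/9 - 4*I/9) = (-927/10625 - 36*I/10625)*exp(-3 + I/3)*sin(3 - I/3)

Final answer: (-927/10625 - 36*I/10625)*exp(-3 + I/3)*sin(3 - I/3)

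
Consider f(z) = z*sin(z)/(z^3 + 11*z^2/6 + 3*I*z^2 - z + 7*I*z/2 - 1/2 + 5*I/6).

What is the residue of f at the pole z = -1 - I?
Write f(z) = P(z)/Q(z) with P(z) = z*sin(z) and Q(z) = z^3 + 11*z^2/6 + 3*I*z^2 - z + 7*I*z/2 - 1/2 + 5*I/6.
The denominator factors as Q(z) = (z + 1/3)*(z + 1/2 + 2*I)*(z + 1 + I), so z = -1 - I is a simple zero of Q and P is analytic there; z = -1 - I is therefore a simple pole and
  Res(f, z₀) = P(z₀)/Q'(z₀).

Q'(z) = 3*z^2 + 11*z/3 + 6*I*z - 1 + 7*I/2, so Q'(-1 - I) = 4/3 - I/6.
P(-1 - I) = (1 + I)*sin(1 + I).

Res(f, -1 - I) = ((1 + I)*sin(1 + I))/(4/3 - I/6) = (42/65 + 54*I/65)*sin(1 + I)

Final answer: (42/65 + 54*I/65)*sin(1 + I)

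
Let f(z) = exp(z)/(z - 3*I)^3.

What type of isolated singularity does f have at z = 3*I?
pole of order 3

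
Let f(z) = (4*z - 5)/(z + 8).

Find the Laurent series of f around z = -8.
Put w = z - (-8), i.e. z = w - 8. The denominator is w, so it suffices to rewrite the numerator in powers of w.

P(z) = 4*z - 5
P(w - 8) = -37 + 4*w

Dividing each term by w:
  f = -37/w + 4

Substituting back w = z + 8:
  f(z) = -37/(z + 8) + 4

The series is finite because the numerator is a polynomial; the negative powers form the principal part, and the coefficient of 1/(z + 8) gives Res(f, -8) = -37.

Final answer: -37/(z + 8) + 4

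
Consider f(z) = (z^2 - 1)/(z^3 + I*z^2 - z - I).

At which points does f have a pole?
The singularities of f are the zeros of the denominator. Factoring,
  z^3 + I*z^2 - z - I = (z + I)*(z - 1)*(z + 1)
so the candidates are z = -I, z = 1, z = -1.

Check the numerator P(z) = z^2 - 1 at each one:
  P(-I) = -2 ≠ 0, so z = -I is a (simple) pole.
  P(1) = 0, so the factor (z - 1) cancels and z = 1 is only a removable singularity, not a pole.
  P(-1) = 0, so the factor (z + 1) cancels and z = -1 is only a removable singularity, not a pole.

Poles of f: {-I}

Final answer: {-I}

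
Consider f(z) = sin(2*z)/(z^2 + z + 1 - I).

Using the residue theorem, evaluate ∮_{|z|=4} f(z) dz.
pi*(4/5 + 2*I/5)*sin(2 + 2*I) + pi*(-2/5 + 4*I/5)*sinh(2)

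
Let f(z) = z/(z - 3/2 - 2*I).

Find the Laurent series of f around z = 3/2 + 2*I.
Put w = z - (3/2 + 2*I), i.e. z = w + 3/2 + 2*I. The denominator is w, so it suffices to rewrite the numerator in powers of w.

P(z) = z
P(w + 3/2 + 2*I) = 3/2 + 2*I + w

Dividing each term by w:
  f = (3/2 + 2*I)/w + 1

Substituting back w = z - 3/2 - 2*I:
  f(z) = (3/2 + 2*I)/(z - 3/2 - 2*I) + 1

The series is finite because the numerator is a polynomial; the negative powers form the principal part, and the coefficient of 1/(z - 3/2 - 2*I) gives Res(f, 3/2 + 2*I) = 3/2 + 2*I.

Final answer: (3/2 + 2*I)/(z - 3/2 - 2*I) + 1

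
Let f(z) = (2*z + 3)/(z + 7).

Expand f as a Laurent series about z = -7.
-11/(z + 7) + 2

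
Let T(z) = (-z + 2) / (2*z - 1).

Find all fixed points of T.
T(z) = z means -z + 2 = z*(2*z - 1), i.e.
  2*z^2 - 2 = 0.
Discriminant: (0)^2 - 4*(2)*(-2) = 16, so the roots are real.
  z = (0 ± sqrt(16))/(2*(2))
Fixed points: {-1, 1}

Final answer: {-1, 1}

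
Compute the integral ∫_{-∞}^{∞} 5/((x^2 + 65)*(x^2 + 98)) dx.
pi*(-65*sqrt(2) + 14*sqrt(65))/6006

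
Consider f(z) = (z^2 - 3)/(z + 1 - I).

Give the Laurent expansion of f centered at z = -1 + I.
Put w = z - (-1 + I), i.e. z = w - 1 + I. The denominator is w, so it suffices to rewrite the numerator in powers of w.

P(z) = z^2 - 3
P(w - 1 + I) = -3 - 2*I + (-2 + 2*I)*w + w^2

Dividing each term by w:
  f = (-3 - 2*I)/w - 2 + 2*I + w

Substituting back w = z + 1 - I:
  f(z) = (-3 - 2*I)/(z + 1 - I) - 2 + 2*I + (z + 1 - I)

The series is finite because the numerator is a polynomial; the negative powers form the principal part, and the coefficient of 1/(z + 1 - I) gives Res(f, -1 + I) = -3 - 2*I.

Final answer: (-3 - 2*I)/(z + 1 - I) - 2 + 2*I + (z + 1 - I)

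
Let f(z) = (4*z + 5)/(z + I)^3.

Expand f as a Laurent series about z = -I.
Put w = z - (-I), i.e. z = w - I. The denominator is w^3, so it suffices to rewrite the numerator in powers of w.

P(z) = 4*z + 5
P(w - I) = 5 - 4*I + 4*w

Dividing each term by w^3:
  f = (5 - 4*I)/w^3 + 4/w^2

Substituting back w = z + I:
  f(z) = (5 - 4*I)/(z + I)^3 + 4/(z + I)^2

The series is finite because the numerator is a polynomial; the negative powers form the principal part.

Final answer: (5 - 4*I)/(z + I)^3 + 4/(z + I)^2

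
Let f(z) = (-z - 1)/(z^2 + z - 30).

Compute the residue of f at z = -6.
Write f(z) = P(z)/Q(z) with P(z) = -z - 1 and Q(z) = z^2 + z - 30.
The denominator factors as Q(z) = (z - 5)*(z + 6), so z = -6 is a simple zero of Q and P is analytic there; z = -6 is therefore a simple pole and
  Res(f, z₀) = P(z₀)/Q'(z₀).

Q'(z) = 2*z + 1, so Q'(-6) = -11.
P(-6) = 5.

Res(f, -6) = (5)/(-11) = -5/11

Final answer: -5/11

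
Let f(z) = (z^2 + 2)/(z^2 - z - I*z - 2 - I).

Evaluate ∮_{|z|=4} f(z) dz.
pi*(-2 + 2*I)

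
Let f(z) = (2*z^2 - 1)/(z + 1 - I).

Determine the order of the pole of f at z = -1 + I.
Factor the denominator:
  z + 1 - I = (z + 1 - I)

The numerator P(z) = 2*z^2 - 1 has P(-1 + I) = -1 - 4*I ≠ 0, so no factor of (z + 1 - I) cancels.
Near z = -1 + I we can therefore write f(z) = g(z)/(z + 1 - I) with g analytic at -1 + I and g(-1 + I) ≠ 0 (g is just the numerator).

Hence z = -1 + I is a pole of order 1.

Final answer: 1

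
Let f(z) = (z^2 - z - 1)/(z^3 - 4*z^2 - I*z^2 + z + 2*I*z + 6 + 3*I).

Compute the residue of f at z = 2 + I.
Write f(z) = P(z)/Q(z) with P(z) = z^2 - z - 1 and Q(z) = z^3 - 4*z^2 - I*z^2 + z + 2*I*z + 6 + 3*I.
The denominator factors as Q(z) = (z - 3)*(z + 1)*(z - 2 - I), so z = 2 + I is a simple zero of Q and P is analytic there; z = 2 + I is therefore a simple pole and
  Res(f, z₀) = P(z₀)/Q'(z₀).

Q'(z) = 3*z^2 - 8*z - 2*I*z + 1 + 2*I, so Q'(2 + I) = -4 + 2*I.
P(2 + I) = 3*I.

Res(f, 2 + I) = (3*I)/(-4 + 2*I) = 3/10 - 3*I/5

Final answer: 3/10 - 3*I/5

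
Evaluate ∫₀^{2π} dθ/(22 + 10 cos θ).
Let J = ∫₀^{2π} dθ/(22 + 10 cos θ).
Put z = e^{iθ}: then cos θ = (z + 1/z)/2, dθ = dz/(iz), and z runs once counterclockwise around |z| = 1:
  J = ∮_{|z|=1} 1/(22 + 10*(z + 1/z)/2) · dz/(iz) = (2/i) ∮_{|z|=1} dz/(10*z^2 + 44*z + 10).
The roots of 10*z^2 + 44*z + 10 are z = (-22 ± sqrt(22^2 - 10^2))/10, with sqrt(384) = 8*sqrt(6); their product is 1, so only z₊ = -11/5 + 4*sqrt(6)/5 lies inside the unit circle (z₋ = -11/5 - 4*sqrt(6)/5 lies outside).
z₊ is a simple zero of q(z) = 10*z^2 + 44*z + 10, so Res(1/q, z₊) = 1/q'(z₊) with q'(z) = 20*z + 44; and q'(z₊) = 10*(z₊ - z₋) = 16*sqrt(6).
Therefore J = (2/i) · 2πi · 1/(16*sqrt(6)) = 2*pi/(8*sqrt(6)) = sqrt(6)*pi/24

Final answer: sqrt(6)*pi/24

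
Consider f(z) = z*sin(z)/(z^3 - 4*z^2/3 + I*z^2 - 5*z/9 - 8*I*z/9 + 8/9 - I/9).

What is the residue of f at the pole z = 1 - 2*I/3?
Write f(z) = P(z)/Q(z) with P(z) = z*sin(z) and Q(z) = z^3 - 4*z^2/3 + I*z^2 - 5*z/9 - 8*I*z/9 + 8/9 - I/9.
The denominator factors as Q(z) = (z - 1)*(z - 1 + 2*I/3)*(z + 2/3 + I/3), so z = 1 - 2*I/3 is a simple zero of Q and P is analytic there; z = 1 - 2*I/3 is therefore a simple pole and
  Res(f, z₀) = P(z₀)/Q'(z₀).

Q'(z) = 3*z^2 - 8*z/3 + 2*I*z - 5/9 - 8*I/9, so Q'(1 - 2*I/3) = -2/9 - 10*I/9.
P(1 - 2*I/3) = (1 - 2*I/3)*sin(1 - 2*I/3).

Res(f, 1 - 2*I/3) = ((1 - 2*I/3)*sin(1 - 2*I/3))/(-2/9 - 10*I/9) = (21/52 + 51*I/52)*sin(1 - 2*I/3)

Final answer: (21/52 + 51*I/52)*sin(1 - 2*I/3)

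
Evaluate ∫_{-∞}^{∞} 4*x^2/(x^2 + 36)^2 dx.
pi/3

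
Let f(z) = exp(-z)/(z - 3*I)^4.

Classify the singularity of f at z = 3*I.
Write f(z) = g(z)/(z - 3*I)^4 with g(z) = exp(-z).
g is entire and g(3*I) = exp(-3*I) ≠ 0, so no factor of (z - 3*I) cancels: the Laurent expansion of f about z = 3*I starts at the power -4, i.e. lim_{z→z₀} (z - z₀)^4 f(z) = exp(-3*I) is finite and nonzero.
So z = 3*I is a pole of order 4.

Final answer: pole of order 4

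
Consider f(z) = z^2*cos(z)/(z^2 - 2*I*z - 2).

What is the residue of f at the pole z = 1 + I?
I*cos(1 + I)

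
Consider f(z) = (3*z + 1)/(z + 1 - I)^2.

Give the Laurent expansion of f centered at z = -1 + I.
(-2 + 3*I)/(z + 1 - I)^2 + 3/(z + 1 - I)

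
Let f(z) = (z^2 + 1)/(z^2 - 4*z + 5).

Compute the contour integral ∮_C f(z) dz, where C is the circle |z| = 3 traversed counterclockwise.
8*I*pi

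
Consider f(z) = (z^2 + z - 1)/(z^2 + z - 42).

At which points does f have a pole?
The singularities of f are the zeros of the denominator. Factoring,
  z^2 + z - 42 = (z - 6)*(z + 7)
so the candidates are z = 6, z = -7.

Check the numerator P(z) = z^2 + z - 1 at each one:
  P(6) = 41 ≠ 0, so z = 6 is a (simple) pole.
  P(-7) = 41 ≠ 0, so z = -7 is a (simple) pole.

Poles of f: {-7, 6}

Final answer: {-7, 6}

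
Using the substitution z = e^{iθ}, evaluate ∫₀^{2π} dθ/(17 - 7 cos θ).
sqrt(15)*pi/30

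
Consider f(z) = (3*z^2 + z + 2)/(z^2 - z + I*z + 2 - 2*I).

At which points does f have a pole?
The singularities of f are the zeros of the denominator. Factoring,
  z^2 - z + I*z + 2 - 2*I = (z - 1 - I)*(z + 2*I)
so the candidates are z = 1 + I, z = -2*I.

Check the numerator P(z) = 3*z^2 + z + 2 at each one:
  P(1 + I) = 3 + 7*I ≠ 0, so z = 1 + I is a (simple) pole.
  P(-2*I) = -10 - 2*I ≠ 0, so z = -2*I is a (simple) pole.

Poles of f: {-2*I, 1 + I}

Final answer: {-2*I, 1 + I}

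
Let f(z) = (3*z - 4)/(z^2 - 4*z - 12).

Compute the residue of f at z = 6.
7/4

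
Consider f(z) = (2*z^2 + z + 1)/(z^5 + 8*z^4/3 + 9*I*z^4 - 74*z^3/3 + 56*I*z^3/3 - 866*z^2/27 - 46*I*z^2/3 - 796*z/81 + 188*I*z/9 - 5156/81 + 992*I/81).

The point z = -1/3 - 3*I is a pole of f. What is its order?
Factor the denominator:
  z^5 + 8*z^4/3 + 9*I*z^4 - 74*z^3/3 + 56*I*z^3/3 - 866*z^2/27 - 46*I*z^2/3 - 796*z/81 + 188*I*z/9 - 5156/81 + 992*I/81 = (z + 1/3 + 3*I)^3*(z + 2 + I)*(z - 1/3 - I)

The numerator P(z) = 2*z^2 + z + 1 has P(-1/3 - 3*I) = -154/9 + I ≠ 0, so no factor of (z + 1/3 + 3*I) cancels.
Near z = -1/3 - 3*I we can therefore write f(z) = g(z)/(z + 1/3 + 3*I)^3 with g analytic at -1/3 - 3*I and g(-1/3 - 3*I) ≠ 0 (g is the numerator divided by the remaining denominator factors).

Hence z = -1/3 - 3*I is a pole of order 3.

Final answer: 3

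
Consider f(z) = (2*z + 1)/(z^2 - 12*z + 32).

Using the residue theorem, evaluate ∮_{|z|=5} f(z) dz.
By the residue theorem, ∮_C f(z) dz = 2πi · (sum of the residues of f at the poles inside |z| = 5).

The denominator factors as (z - 8)*(z - 4), so the singularities of f are simple poles at z = 8, z = 4.
  |8|² = 64 > 25 = 5², so this pole is outside the contour.
  |4|² = 16 < 25 = 5², so this pole is inside the contour.

With P(z) = 2*z + 1 and Q(z) = z^2 - 12*z + 32, each pole is simple, so Res(f, z₀) = P(z₀)/Q'(z₀) with Q'(z) = 2*z - 12.
  Res(f, 4) = P(4)/Q'(4) = (9)/(-4) = -9/4

∮_C f(z) dz = 2πi · (-9/4) = -9*I*pi/2

Final answer: -9*I*pi/2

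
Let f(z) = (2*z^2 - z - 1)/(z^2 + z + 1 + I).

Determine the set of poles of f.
The singularities of f are the zeros of the denominator. Factoring,
  z^2 + z + 1 + I = (z + I)*(z + 1 - I)
so the candidates are z = -I, z = -1 + I.

Check the numerator P(z) = 2*z^2 - z - 1 at each one:
  P(-I) = -3 + I ≠ 0, so z = -I is a (simple) pole.
  P(-1 + I) = -5*I ≠ 0, so z = -1 + I is a (simple) pole.

Poles of f: {-1 + I, -I}

Final answer: {-1 + I, -I}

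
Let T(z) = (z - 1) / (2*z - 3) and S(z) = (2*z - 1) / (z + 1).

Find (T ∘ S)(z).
(T ∘ S)(z) = T(S(z)) = ((1)*S(z) + (-1))/((2)*S(z) + (-3)). Multiply numerator and denominator by z + 1:
  numerator:   (1)*(2*z - 1) + (-1)*(z + 1) = z - 2
  denominator: (2)*(2*z - 1) + (-3)*(z + 1) = z - 5
(T ∘ S)(z) = (z - 2)/(z - 5)

Final answer: (z - 2)/(z - 5)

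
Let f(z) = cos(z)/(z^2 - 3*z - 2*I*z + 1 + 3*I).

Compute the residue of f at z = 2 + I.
Write f(z) = P(z)/Q(z) with P(z) = cos(z) and Q(z) = z^2 - 3*z - 2*I*z + 1 + 3*I.
The denominator factors as Q(z) = (z - 2 - I)*(z - 1 - I), so z = 2 + I is a simple zero of Q and P is analytic there; z = 2 + I is therefore a simple pole and
  Res(f, z₀) = P(z₀)/Q'(z₀).

Q'(z) = 2*z - 3 - 2*I, so Q'(2 + I) = 1.
P(2 + I) = cos(2 + I).

Res(f, 2 + I) = (cos(2 + I))/(1) = cos(2 + I)

Final answer: cos(2 + I)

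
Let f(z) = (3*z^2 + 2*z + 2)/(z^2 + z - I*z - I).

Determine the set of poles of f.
The singularities of f are the zeros of the denominator. Factoring,
  z^2 + z - I*z - I = (z + 1)*(z - I)
so the candidates are z = -1, z = I.

Check the numerator P(z) = 3*z^2 + 2*z + 2 at each one:
  P(-1) = 3 ≠ 0, so z = -1 is a (simple) pole.
  P(I) = -1 + 2*I ≠ 0, so z = I is a (simple) pole.

Poles of f: {-1, I}

Final answer: {-1, I}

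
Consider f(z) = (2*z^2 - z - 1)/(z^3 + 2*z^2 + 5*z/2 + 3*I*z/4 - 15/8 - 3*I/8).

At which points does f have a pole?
The singularities of f are the zeros of the denominator. Factoring,
  z^3 + 2*z^2 + 5*z/2 + 3*I*z/4 - 15/8 - 3*I/8 = (z + 3/2 - 3*I/2)*(z - 1/2)*(z + 1 + 3*I/2)
so the candidates are z = -3/2 + 3*I/2, z = 1/2, z = -1 - 3*I/2.

Check the numerator P(z) = 2*z^2 - z - 1 at each one:
  P(-3/2 + 3*I/2) = 1/2 - 21*I/2 ≠ 0, so z = -3/2 + 3*I/2 is a (simple) pole.
  P(1/2) = -1 ≠ 0, so z = 1/2 is a (simple) pole.
  P(-1 - 3*I/2) = -5/2 + 15*I/2 ≠ 0, so z = -1 - 3*I/2 is a (simple) pole.

Poles of f: {-3/2 + 3*I/2, -1 - 3*I/2, 1/2}

Final answer: {-3/2 + 3*I/2, -1 - 3*I/2, 1/2}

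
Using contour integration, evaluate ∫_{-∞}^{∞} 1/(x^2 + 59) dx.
sqrt(59)*pi/59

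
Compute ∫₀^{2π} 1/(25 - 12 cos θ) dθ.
Call the integral J. The integrand is 2π-periodic and we integrate over a full period, so shifting θ does not change the value (θ → θ + π flips the sign of the trig term). Hence
  J = ∫₀^{2π} dθ/(25 + 12 cos θ).
Put z = e^{iθ}: then cos θ = (z + 1/z)/2, dθ = dz/(iz), and z runs once counterclockwise around |z| = 1:
  J = ∮_{|z|=1} 1/(25 + 12*(z + 1/z)/2) · dz/(iz) = (2/i) ∮_{|z|=1} dz/(12*z^2 + 50*z + 12).
The roots of 12*z^2 + 50*z + 12 are z = (-25 ± sqrt(25^2 - 12^2))/12, with sqrt(481) = sqrt(481); their product is 1, so only z₊ = -25/12 + sqrt(481)/12 lies inside the unit circle (z₋ = -25/12 - sqrt(481)/12 lies outside).
z₊ is a simple zero of q(z) = 12*z^2 + 50*z + 12, so Res(1/q, z₊) = 1/q'(z₊) with q'(z) = 24*z + 50; and q'(z₊) = 12*(z₊ - z₋) = 2*sqrt(481).
Therefore J = (2/i) · 2πi · 1/(2*sqrt(481)) = 2*pi/(sqrt(481)) = 2*sqrt(481)*pi/481

Final answer: 2*sqrt(481)*pi/481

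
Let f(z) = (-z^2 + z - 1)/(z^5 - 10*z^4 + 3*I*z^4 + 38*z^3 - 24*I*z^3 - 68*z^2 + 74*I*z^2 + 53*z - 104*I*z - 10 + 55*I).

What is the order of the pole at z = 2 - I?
Factor the denominator:
  z^5 - 10*z^4 + 3*I*z^4 + 38*z^3 - 24*I*z^3 - 68*z^2 + 74*I*z^2 + 53*z - 104*I*z - 10 + 55*I = (z - 2 + I)^4*(z - 2 - I)

The numerator P(z) = -z^2 + z - 1 has P(2 - I) = -2 + 3*I ≠ 0, so no factor of (z - 2 + I) cancels.
Near z = 2 - I we can therefore write f(z) = g(z)/(z - 2 + I)^4 with g analytic at 2 - I and g(2 - I) ≠ 0 (g is the numerator divided by the remaining denominator factors).

Hence z = 2 - I is a pole of order 4.

Final answer: 4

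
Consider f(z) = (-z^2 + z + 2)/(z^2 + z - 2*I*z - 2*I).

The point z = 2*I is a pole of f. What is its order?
Factor the denominator:
  z^2 + z - 2*I*z - 2*I = (z - 2*I)*(z + 1)

The numerator P(z) = -z^2 + z + 2 has P(2*I) = 6 + 2*I ≠ 0, so no factor of (z - 2*I) cancels.
Near z = 2*I we can therefore write f(z) = g(z)/(z - 2*I) with g analytic at 2*I and g(2*I) ≠ 0 (g is the numerator divided by the remaining denominator factors).

Hence z = 2*I is a pole of order 1.

Final answer: 1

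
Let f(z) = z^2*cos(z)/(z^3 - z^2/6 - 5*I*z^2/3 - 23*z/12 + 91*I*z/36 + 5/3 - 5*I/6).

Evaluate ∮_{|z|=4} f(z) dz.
By the residue theorem, ∮_C f(z) dz = 2πi · (sum of the residues of f at the poles inside |z| = 4).

The denominator factors as (z - 1 + I/3)*(z - 2/3 - I/2)*(z + 3/2 - 3*I/2), so the singularities of f are simple poles at z = 1 - I/3, z = 2/3 + I/2, z = -3/2 + 3*I/2.
  |1 - I/3|² = 10/9 < 16 = 4², so this pole is inside the contour.
  |2/3 + I/2|² = 25/36 < 16 = 4², so this pole is inside the contour.
  |-3/2 + 3*I/2|² = 9/2 < 16 = 4², so this pole is inside the contour.

With P(z) = z^2*cos(z) and Q(z) = z^3 - z^2/6 - 5*I*z^2/3 - 23*z/12 + 91*I*z/36 + 5/3 - 5*I/6, each pole is simple, so Res(f, z₀) = P(z₀)/Q'(z₀) with Q'(z) = 3*z^2 - z/3 - 10*I*z/3 - 23/12 + 91*I/36.
  Res(f, 1 - I/3) = P(1 - I/3)/Q'(1 - I/3) = ((8/9 - 2*I/3)*cos(1 - I/3))/(-25/36 - 97*I/36) = (764/5017 + 1852*I/5017)*cos(1 - I/3)
  Res(f, 2/3 + I/2) = P(2/3 + I/2)/Q'(2/3 + I/2) = ((7/36 + 2*I/3)*cos(2/3 + I/2))/(1/9 + 77*I/36) = (1876/5945 - 443*I/5945)*cos(2/3 + I/2)
  Res(f, -3/2 + 3*I/2) = P(-3/2 + 3*I/2)/Q'(-3/2 + 3*I/2) = (-9*I*cos(3/2 - 3*I/2)/2)/(43/12 - 233*I/36) = (18873/35465 - 10449*I/35465)*cos(3/2 - 3*I/2)

Sum of residues inside C: (1876/5945 - 443*I/5945)*cos(2/3 + I/2) + (764/5017 + 1852*I/5017)*cos(1 - I/3) + (18873/35465 - 10449*I/35465)*cos(3/2 - 3*I/2)
∮_C f(z) dz = 2πi · ((1876/5945 - 443*I/5945)*cos(2/3 + I/2) + (764/5017 + 1852*I/5017)*cos(1 - I/3) + (18873/35465 - 10449*I/35465)*cos(3/2 - 3*I/2)) = pi*(-3704/5017 + 1528*I/5017)*cos(1 - I/3) + pi*(886/5945 + 3752*I/5945)*cos(2/3 + I/2) + pi*(20898/35465 + 37746*I/35465)*cos(3/2 - 3*I/2)

Final answer: pi*(-3704/5017 + 1528*I/5017)*cos(1 - I/3) + pi*(886/5945 + 3752*I/5945)*cos(2/3 + I/2) + pi*(20898/35465 + 37746*I/35465)*cos(3/2 - 3*I/2)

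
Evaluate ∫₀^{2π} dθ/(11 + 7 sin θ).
Call the integral J. The integrand is 2π-periodic and we integrate over a full period, so shifting θ does not change the value (θ → θ + π/2 turns sin θ into cos θ). Hence
  J = ∫₀^{2π} dθ/(11 + 7 cos θ).
Put z = e^{iθ}: then cos θ = (z + 1/z)/2, dθ = dz/(iz), and z runs once counterclockwise around |z| = 1:
  J = ∮_{|z|=1} 1/(11 + 7*(z + 1/z)/2) · dz/(iz) = (2/i) ∮_{|z|=1} dz/(7*z^2 + 22*z + 7).
The roots of 7*z^2 + 22*z + 7 are z = (-11 ± sqrt(11^2 - 7^2))/7, with sqrt(72) = 6*sqrt(2); their product is 1, so only z₊ = -11/7 + 6*sqrt(2)/7 lies inside the unit circle (z₋ = -11/7 - 6*sqrt(2)/7 lies outside).
z₊ is a simple zero of q(z) = 7*z^2 + 22*z + 7, so Res(1/q, z₊) = 1/q'(z₊) with q'(z) = 14*z + 22; and q'(z₊) = 7*(z₊ - z₋) = 12*sqrt(2).
Therefore J = (2/i) · 2πi · 1/(12*sqrt(2)) = 2*pi/(6*sqrt(2)) = sqrt(2)*pi/6

Final answer: sqrt(2)*pi/6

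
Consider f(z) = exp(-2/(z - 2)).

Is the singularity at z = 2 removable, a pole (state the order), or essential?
Let u = z - 2. Then
  e^(-2/u) = Σ_{k≥0} (-2)^k/(k!·u^k) = 1 - 2/u + 2/u^2 - 4/(3*u^3) + ...
which has infinitely many negative powers of u, so exp(-2/(z - 2)) has an essential singularity at z = 2.
So the singularity is essential.

Final answer: essential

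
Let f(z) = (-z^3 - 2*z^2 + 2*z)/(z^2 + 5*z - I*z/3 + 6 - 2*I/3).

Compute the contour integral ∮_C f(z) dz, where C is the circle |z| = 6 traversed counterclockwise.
By the residue theorem, ∮_C f(z) dz = 2πi · (sum of the residues of f at the poles inside |z| = 6).

The denominator factors as (z + 3 - I/3)*(z + 2), so the singularities of f are simple poles at z = -3 + I/3, z = -2.
  |-3 + I/3|² = 82/9 < 36 = 6², so this pole is inside the contour.
  |-2|² = 4 < 36 = 6², so this pole is inside the contour.

With P(z) = -z^3 - 2*z^2 + 2*z and Q(z) = z^2 + 5*z - I*z/3 + 6 - 2*I/3, each pole is simple, so Res(f, z₀) = P(z₀)/Q'(z₀) with Q'(z) = 2*z + 5 - I/3.
  Res(f, -3 + I/3) = P(-3 + I/3)/Q'(-3 + I/3) = (20/9 - 116*I/27)/(-1 + I/3) = -148/45 + 16*I/5
  Res(f, -2) = P(-2)/Q'(-2) = (-4)/(1 - I/3) = -18/5 - 6*I/5

Sum of residues inside C: -62/9 + 2*I
∮_C f(z) dz = 2πi · (-62/9 + 2*I) = pi*(-4 - 124*I/9)

Final answer: pi*(-4 - 124*I/9)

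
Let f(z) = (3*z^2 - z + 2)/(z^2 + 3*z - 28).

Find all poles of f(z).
The singularities of f are the zeros of the denominator. Factoring,
  z^2 + 3*z - 28 = (z + 7)*(z - 4)
so the candidates are z = -7, z = 4.

Check the numerator P(z) = 3*z^2 - z + 2 at each one:
  P(-7) = 156 ≠ 0, so z = -7 is a (simple) pole.
  P(4) = 46 ≠ 0, so z = 4 is a (simple) pole.

Poles of f: {-7, 4}

Final answer: {-7, 4}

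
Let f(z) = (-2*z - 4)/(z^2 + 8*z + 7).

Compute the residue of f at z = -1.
Write f(z) = P(z)/Q(z) with P(z) = -2*z - 4 and Q(z) = z^2 + 8*z + 7.
The denominator factors as Q(z) = (z + 7)*(z + 1), so z = -1 is a simple zero of Q and P is analytic there; z = -1 is therefore a simple pole and
  Res(f, z₀) = P(z₀)/Q'(z₀).

Q'(z) = 2*z + 8, so Q'(-1) = 6.
P(-1) = -2.

Res(f, -1) = (-2)/(6) = -1/3

Final answer: -1/3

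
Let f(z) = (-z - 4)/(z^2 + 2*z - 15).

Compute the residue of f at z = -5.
Write f(z) = P(z)/Q(z) with P(z) = -z - 4 and Q(z) = z^2 + 2*z - 15.
The denominator factors as Q(z) = (z - 3)*(z + 5), so z = -5 is a simple zero of Q and P is analytic there; z = -5 is therefore a simple pole and
  Res(f, z₀) = P(z₀)/Q'(z₀).

Q'(z) = 2*z + 2, so Q'(-5) = -8.
P(-5) = 1.

Res(f, -5) = (1)/(-8) = -1/8

Final answer: -1/8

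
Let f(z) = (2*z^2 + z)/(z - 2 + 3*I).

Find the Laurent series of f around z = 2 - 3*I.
Put w = z - (2 - 3*I), i.e. z = w + 2 - 3*I. The denominator is w, so it suffices to rewrite the numerator in powers of w.

P(z) = 2*z^2 + z
P(w + 2 - 3*I) = -8 - 27*I + (9 - 12*I)*w + 2*w^2

Dividing each term by w:
  f = (-8 - 27*I)/w + 9 - 12*I + 2*w

Substituting back w = z - 2 + 3*I:
  f(z) = (-8 - 27*I)/(z - 2 + 3*I) + 9 - 12*I + 2*(z - 2 + 3*I)

The series is finite because the numerator is a polynomial; the negative powers form the principal part, and the coefficient of 1/(z - 2 + 3*I) gives Res(f, 2 - 3*I) = -8 - 27*I.

Final answer: (-8 - 27*I)/(z - 2 + 3*I) + 9 - 12*I + 2*(z - 2 + 3*I)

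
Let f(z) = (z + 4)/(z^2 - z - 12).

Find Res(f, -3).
Write f(z) = P(z)/Q(z) with P(z) = z + 4 and Q(z) = z^2 - z - 12.
The denominator factors as Q(z) = (z - 4)*(z + 3), so z = -3 is a simple zero of Q and P is analytic there; z = -3 is therefore a simple pole and
  Res(f, z₀) = P(z₀)/Q'(z₀).

Q'(z) = 2*z - 1, so Q'(-3) = -7.
P(-3) = 1.

Res(f, -3) = (1)/(-7) = -1/7

Final answer: -1/7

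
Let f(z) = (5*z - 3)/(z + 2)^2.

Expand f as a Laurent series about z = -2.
-13/(z + 2)^2 + 5/(z + 2)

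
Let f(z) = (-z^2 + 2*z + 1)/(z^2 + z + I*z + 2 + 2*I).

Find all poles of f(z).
The singularities of f are the zeros of the denominator. Factoring,
  z^2 + z + I*z + 2 + 2*I = (z + 2*I)*(z + 1 - I)
so the candidates are z = -2*I, z = -1 + I.

Check the numerator P(z) = -z^2 + 2*z + 1 at each one:
  P(-2*I) = 5 - 4*I ≠ 0, so z = -2*I is a (simple) pole.
  P(-1 + I) = -1 + 4*I ≠ 0, so z = -1 + I is a (simple) pole.

Poles of f: {-1 + I, -2*I}

Final answer: {-1 + I, -2*I}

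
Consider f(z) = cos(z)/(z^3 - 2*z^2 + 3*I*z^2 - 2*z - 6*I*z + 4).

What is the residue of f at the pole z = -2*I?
Write f(z) = P(z)/Q(z) with P(z) = cos(z) and Q(z) = z^3 - 2*z^2 + 3*I*z^2 - 2*z - 6*I*z + 4.
The denominator factors as Q(z) = (z - 2)*(z + 2*I)*(z + I), so z = -2*I is a simple zero of Q and P is analytic there; z = -2*I is therefore a simple pole and
  Res(f, z₀) = P(z₀)/Q'(z₀).

Q'(z) = 3*z^2 - 4*z + 6*I*z - 2 - 6*I, so Q'(-2*I) = -2 + 2*I.
P(-2*I) = cosh(2).

Res(f, -2*I) = (cosh(2))/(-2 + 2*I) = (-1/4 - I/4)*cosh(2)

Final answer: (-1/4 - I/4)*cosh(2)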